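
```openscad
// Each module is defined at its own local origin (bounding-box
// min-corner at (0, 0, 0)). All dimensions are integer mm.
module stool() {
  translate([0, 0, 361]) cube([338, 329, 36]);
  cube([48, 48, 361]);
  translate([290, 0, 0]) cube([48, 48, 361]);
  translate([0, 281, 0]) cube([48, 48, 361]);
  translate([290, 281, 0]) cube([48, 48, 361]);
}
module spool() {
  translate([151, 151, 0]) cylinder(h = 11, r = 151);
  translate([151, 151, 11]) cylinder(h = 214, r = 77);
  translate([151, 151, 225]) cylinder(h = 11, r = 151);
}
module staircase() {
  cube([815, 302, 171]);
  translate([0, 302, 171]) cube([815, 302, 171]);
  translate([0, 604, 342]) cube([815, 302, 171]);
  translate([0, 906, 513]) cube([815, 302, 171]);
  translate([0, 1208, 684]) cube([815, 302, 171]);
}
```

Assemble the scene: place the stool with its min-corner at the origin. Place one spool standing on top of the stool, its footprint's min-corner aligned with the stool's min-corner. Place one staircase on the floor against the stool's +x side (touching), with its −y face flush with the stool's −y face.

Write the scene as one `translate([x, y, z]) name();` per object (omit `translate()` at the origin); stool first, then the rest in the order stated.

stool();
translate([0, 0, 397]) spool();
translate([338, 0, 0]) staircase();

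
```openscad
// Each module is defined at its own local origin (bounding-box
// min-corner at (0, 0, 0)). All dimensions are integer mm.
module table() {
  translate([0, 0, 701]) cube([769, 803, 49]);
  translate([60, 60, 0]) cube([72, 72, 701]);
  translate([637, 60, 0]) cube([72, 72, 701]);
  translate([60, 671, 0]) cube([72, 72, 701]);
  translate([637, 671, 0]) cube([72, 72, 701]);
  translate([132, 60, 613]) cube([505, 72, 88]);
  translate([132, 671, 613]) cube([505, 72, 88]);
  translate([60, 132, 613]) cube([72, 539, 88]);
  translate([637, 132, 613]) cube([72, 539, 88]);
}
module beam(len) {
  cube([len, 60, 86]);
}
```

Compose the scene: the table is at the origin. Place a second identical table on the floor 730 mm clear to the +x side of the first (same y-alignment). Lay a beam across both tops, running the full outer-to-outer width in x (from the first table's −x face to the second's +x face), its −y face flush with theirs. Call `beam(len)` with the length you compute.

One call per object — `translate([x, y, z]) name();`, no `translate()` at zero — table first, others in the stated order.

table();
translate([1499, 0, 0]) table();
translate([0, 0, 750]) beam(2268);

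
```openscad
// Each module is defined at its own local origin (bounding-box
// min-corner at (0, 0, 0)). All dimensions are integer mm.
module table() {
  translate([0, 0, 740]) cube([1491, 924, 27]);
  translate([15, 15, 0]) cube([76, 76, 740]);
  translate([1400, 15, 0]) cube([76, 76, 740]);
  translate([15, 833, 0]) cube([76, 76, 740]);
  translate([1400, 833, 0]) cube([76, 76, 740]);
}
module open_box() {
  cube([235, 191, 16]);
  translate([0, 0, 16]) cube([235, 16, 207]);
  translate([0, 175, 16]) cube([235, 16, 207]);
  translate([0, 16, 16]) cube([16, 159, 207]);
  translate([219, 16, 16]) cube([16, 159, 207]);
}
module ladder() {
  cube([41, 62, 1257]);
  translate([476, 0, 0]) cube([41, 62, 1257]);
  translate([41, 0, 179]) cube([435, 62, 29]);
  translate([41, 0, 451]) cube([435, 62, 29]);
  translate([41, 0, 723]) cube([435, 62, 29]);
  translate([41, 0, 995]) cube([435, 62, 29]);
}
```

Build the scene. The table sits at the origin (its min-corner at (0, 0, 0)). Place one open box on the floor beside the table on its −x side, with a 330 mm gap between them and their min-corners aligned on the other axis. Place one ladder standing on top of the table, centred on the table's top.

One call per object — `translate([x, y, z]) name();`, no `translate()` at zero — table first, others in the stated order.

table();
translate([-565, 0, 0]) open_box();
translate([487, 431, 767]) ladder();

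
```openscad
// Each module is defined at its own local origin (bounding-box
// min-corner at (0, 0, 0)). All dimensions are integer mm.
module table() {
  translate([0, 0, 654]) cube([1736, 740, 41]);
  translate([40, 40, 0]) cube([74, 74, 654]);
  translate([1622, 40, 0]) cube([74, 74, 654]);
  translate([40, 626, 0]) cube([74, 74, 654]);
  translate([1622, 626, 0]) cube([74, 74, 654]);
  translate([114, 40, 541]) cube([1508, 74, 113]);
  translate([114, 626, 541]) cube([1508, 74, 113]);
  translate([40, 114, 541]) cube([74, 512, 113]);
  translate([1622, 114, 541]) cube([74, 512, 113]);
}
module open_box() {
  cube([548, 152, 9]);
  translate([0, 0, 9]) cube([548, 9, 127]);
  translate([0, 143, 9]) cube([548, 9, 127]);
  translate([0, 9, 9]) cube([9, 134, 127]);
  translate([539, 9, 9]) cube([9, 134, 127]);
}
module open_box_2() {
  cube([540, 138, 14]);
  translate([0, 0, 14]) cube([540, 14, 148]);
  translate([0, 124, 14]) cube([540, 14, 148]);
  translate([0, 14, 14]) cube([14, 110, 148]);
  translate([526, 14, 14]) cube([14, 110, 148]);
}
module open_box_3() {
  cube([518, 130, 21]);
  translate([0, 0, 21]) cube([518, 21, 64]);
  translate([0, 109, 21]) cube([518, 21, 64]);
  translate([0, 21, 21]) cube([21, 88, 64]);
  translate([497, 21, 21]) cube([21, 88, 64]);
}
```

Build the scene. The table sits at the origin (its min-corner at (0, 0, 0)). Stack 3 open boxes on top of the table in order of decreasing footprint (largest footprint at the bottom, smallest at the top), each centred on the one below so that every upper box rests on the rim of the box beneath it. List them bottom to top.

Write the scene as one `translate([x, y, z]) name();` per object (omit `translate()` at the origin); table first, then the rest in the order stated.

table();
translate([594, 294, 695]) open_box();
translate([598, 301, 831]) open_box_2();
translate([609, 305, 993]) open_box_3();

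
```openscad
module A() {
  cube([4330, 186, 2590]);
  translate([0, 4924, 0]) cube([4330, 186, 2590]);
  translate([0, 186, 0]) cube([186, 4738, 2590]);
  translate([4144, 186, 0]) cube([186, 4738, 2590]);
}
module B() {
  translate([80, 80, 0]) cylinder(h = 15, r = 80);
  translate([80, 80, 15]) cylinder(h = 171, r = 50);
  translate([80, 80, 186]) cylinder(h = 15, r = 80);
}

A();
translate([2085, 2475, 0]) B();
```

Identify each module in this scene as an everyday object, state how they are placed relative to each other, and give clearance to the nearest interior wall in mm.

Clearances: x = 1899, y = 2289; minimum 1899 mm.

A is a house frame. B is a spool. The spool sits inside the house frame, centred. The clearance to the nearest interior wall is 1899 mm.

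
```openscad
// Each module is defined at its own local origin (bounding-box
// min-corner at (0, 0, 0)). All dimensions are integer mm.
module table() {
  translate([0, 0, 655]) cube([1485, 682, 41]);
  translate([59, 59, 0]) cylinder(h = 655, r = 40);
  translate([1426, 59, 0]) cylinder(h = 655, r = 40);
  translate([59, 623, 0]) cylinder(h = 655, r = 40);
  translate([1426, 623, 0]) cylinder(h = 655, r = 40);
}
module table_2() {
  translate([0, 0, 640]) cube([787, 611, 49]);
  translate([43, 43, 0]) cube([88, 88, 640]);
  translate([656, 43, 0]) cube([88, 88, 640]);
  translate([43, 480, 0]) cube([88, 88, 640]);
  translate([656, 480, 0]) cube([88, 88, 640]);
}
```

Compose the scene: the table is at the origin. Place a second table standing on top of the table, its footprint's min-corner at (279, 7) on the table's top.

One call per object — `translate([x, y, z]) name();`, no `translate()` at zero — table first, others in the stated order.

table();
translate([279, 7, 696]) table_2();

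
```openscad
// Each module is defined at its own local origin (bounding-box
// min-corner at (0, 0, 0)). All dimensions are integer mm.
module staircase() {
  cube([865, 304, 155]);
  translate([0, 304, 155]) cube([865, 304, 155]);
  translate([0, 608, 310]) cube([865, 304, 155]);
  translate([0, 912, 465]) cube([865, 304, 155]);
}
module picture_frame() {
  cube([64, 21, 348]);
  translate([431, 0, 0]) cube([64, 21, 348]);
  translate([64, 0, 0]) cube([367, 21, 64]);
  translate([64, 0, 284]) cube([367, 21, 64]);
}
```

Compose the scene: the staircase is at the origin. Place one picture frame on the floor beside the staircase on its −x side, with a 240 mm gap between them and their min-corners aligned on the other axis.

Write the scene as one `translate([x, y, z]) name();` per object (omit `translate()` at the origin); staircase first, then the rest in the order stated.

staircase();
translate([-735, 0, 0]) picture_frame();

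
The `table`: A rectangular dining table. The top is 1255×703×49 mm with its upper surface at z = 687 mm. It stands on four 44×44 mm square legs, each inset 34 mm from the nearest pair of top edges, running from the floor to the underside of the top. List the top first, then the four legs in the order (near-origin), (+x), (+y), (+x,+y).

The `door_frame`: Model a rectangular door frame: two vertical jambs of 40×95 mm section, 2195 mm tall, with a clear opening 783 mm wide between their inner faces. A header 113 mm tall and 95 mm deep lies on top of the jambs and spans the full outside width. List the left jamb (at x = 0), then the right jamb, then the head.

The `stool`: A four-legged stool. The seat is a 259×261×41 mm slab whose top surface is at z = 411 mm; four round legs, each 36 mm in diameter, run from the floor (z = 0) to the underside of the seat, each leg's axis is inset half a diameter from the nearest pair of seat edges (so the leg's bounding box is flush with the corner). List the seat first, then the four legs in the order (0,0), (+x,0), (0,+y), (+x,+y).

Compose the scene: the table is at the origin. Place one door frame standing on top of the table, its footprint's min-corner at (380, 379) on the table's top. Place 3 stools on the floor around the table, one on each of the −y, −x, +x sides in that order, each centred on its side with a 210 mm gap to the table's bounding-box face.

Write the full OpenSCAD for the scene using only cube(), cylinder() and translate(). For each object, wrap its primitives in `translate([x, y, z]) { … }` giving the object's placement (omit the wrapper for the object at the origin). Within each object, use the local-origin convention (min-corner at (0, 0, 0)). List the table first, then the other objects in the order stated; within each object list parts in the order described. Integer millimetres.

translate([0, 0, 638]) cube([1255, 703, 49]);
translate([34, 34, 0]) cube([44, 44, 638]);
translate([1177, 34, 0]) cube([44, 44, 638]);
translate([34, 625, 0]) cube([44, 44, 638]);
translate([1177, 625, 0]) cube([44, 44, 638]);
translate([380, 379, 687]) {
  cube([40, 95, 2195]);
  translate([823, 0, 0]) cube([40, 95, 2195]);
  translate([0, 0, 2195]) cube([863, 95, 113]);
}
translate([498, -471, 0]) {
  translate([0, 0, 370]) cube([259, 261, 41]);
  translate([18, 18, 0]) cylinder(h = 370, r = 18);
  translate([241, 18, 0]) cylinder(h = 370, r = 18);
  translate([18, 243, 0]) cylinder(h = 370, r = 18);
  translate([241, 243, 0]) cylinder(h = 370, r = 18);
}
translate([-469, 221, 0]) {
  translate([0, 0, 370]) cube([259, 261, 41]);
  translate([18, 18, 0]) cylinder(h = 370, r = 18);
  translate([241, 18, 0]) cylinder(h = 370, r = 18);
  translate([18, 243, 0]) cylinder(h = 370, r = 18);
  translate([241, 243, 0]) cylinder(h = 370, r = 18);
}
translate([1465, 221, 0]) {
  translate([0, 0, 370]) cube([259, 261, 41]);
  translate([18, 18, 0]) cylinder(h = 370, r = 18);
  translate([241, 18, 0]) cylinder(h = 370, r = 18);
  translate([18, 243, 0]) cylinder(h = 370, r = 18);
  translate([241, 243, 0]) cylinder(h = 370, r = 18);
}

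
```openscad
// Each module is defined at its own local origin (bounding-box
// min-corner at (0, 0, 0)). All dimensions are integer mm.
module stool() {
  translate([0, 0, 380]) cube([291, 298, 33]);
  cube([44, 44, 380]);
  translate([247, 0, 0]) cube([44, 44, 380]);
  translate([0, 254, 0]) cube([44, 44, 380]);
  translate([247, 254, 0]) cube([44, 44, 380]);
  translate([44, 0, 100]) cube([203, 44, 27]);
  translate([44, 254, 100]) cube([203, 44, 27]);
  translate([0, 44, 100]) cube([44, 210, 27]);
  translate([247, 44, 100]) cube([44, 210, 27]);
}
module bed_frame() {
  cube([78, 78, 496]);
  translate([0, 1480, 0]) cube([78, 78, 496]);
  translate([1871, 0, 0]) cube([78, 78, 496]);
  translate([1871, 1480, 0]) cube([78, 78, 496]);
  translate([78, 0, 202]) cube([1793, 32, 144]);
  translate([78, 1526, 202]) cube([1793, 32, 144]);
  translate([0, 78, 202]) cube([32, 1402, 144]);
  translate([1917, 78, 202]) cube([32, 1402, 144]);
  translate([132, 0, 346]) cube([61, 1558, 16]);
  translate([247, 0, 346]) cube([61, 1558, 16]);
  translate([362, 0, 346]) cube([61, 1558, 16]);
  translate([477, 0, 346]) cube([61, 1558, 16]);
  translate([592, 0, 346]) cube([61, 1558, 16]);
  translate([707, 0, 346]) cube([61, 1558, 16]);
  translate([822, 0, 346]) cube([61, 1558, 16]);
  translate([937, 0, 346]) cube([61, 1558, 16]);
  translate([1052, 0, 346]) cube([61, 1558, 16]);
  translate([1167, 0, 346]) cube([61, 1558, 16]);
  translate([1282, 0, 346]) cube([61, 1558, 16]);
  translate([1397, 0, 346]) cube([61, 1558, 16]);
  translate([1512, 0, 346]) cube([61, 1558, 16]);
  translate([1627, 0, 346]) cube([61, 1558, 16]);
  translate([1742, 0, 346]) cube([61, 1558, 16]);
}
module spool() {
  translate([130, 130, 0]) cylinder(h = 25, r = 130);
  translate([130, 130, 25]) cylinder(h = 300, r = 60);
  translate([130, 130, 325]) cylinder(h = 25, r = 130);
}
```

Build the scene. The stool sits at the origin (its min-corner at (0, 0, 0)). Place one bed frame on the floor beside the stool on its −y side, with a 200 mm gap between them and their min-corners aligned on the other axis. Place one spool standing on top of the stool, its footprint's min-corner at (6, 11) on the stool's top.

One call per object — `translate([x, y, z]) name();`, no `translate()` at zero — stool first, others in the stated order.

stool();
translate([0, -1758, 0]) bed_frame();
translate([6, 11, 413]) spool();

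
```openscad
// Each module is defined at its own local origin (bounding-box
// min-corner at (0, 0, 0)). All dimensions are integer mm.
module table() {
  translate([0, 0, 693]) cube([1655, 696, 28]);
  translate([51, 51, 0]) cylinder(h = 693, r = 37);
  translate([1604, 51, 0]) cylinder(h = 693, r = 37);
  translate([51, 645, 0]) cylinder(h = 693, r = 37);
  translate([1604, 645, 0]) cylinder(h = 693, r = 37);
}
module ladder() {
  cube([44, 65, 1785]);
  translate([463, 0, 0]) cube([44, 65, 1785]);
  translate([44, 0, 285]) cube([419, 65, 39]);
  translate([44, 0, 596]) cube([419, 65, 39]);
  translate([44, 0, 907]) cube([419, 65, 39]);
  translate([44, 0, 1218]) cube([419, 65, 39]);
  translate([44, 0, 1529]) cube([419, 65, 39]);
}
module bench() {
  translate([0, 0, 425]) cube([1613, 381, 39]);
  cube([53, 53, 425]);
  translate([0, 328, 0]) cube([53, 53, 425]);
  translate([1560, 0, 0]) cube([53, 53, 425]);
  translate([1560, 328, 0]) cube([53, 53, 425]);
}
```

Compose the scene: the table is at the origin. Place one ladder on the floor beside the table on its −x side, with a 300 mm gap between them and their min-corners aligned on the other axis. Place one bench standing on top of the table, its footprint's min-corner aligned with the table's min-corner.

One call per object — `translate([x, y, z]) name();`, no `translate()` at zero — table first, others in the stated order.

table();
translate([-807, 0, 0]) ladder();
translate([0, 0, 721]) bench();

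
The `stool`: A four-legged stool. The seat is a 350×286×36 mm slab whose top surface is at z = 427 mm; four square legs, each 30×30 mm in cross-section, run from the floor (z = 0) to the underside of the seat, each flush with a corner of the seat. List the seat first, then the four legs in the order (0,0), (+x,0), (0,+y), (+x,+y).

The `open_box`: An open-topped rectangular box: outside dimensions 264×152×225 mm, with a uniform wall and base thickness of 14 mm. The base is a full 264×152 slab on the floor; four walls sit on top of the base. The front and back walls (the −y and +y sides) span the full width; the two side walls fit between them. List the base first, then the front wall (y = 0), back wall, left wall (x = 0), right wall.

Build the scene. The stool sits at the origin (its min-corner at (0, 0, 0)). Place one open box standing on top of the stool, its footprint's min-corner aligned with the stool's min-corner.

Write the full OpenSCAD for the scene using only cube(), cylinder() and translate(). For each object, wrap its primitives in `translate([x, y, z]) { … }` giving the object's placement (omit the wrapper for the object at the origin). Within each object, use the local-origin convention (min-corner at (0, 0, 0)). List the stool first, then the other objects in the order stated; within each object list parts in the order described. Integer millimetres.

translate([0, 0, 391]) cube([350, 286, 36]);
cube([30, 30, 391]);
translate([320, 0, 0]) cube([30, 30, 391]);
translate([0, 256, 0]) cube([30, 30, 391]);
translate([320, 256, 0]) cube([30, 30, 391]);
translate([0, 0, 427]) {
  cube([264, 152, 14]);
  translate([0, 0, 14]) cube([264, 14, 211]);
  translate([0, 138, 14]) cube([264, 14, 211]);
  translate([0, 14, 14]) cube([14, 124, 211]);
  translate([250, 14, 14]) cube([14, 124, 211]);
}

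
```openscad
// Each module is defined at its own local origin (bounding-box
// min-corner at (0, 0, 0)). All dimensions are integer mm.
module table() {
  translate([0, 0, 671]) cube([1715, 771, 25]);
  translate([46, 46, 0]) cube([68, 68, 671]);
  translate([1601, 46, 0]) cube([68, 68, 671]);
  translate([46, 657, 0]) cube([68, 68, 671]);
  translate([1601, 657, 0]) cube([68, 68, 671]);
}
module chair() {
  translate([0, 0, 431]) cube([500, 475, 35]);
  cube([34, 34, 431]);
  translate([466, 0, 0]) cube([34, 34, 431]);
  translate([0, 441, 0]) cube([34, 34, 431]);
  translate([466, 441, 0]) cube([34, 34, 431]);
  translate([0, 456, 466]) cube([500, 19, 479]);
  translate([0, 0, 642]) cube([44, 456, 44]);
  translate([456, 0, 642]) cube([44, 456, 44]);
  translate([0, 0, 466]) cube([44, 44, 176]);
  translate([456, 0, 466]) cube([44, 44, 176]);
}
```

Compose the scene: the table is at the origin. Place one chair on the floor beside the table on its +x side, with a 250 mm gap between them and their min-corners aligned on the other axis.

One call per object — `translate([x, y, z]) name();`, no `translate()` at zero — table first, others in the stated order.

table();
translate([1965, 0, 0]) chair();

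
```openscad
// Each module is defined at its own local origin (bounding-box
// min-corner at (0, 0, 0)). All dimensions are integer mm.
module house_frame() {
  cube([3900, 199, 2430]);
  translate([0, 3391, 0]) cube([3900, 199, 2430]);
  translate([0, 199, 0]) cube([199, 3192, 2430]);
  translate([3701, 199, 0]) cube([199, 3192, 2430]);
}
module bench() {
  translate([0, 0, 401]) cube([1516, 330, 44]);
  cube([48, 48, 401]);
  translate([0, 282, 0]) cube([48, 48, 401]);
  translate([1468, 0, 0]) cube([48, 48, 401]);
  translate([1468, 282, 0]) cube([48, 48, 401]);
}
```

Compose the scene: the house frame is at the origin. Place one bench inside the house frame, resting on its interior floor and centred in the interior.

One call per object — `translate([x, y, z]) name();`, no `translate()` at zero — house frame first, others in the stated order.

house_frame();
translate([1192, 1630, 0]) bench();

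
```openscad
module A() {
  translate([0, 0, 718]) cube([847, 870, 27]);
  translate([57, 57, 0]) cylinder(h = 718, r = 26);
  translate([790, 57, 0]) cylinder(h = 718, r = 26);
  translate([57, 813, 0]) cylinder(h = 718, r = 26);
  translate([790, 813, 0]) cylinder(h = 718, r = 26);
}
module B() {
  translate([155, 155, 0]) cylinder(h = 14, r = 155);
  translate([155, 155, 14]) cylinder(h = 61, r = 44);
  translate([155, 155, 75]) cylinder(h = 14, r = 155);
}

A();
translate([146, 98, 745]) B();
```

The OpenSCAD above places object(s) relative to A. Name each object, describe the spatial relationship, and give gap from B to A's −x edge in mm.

The spool's min-x is at 146; the table's min-x is 0; gap = 146 mm.

A is a table. B is a spool. The spool is on top of the table. The gap from the spool to the table's −x edge is 146 mm.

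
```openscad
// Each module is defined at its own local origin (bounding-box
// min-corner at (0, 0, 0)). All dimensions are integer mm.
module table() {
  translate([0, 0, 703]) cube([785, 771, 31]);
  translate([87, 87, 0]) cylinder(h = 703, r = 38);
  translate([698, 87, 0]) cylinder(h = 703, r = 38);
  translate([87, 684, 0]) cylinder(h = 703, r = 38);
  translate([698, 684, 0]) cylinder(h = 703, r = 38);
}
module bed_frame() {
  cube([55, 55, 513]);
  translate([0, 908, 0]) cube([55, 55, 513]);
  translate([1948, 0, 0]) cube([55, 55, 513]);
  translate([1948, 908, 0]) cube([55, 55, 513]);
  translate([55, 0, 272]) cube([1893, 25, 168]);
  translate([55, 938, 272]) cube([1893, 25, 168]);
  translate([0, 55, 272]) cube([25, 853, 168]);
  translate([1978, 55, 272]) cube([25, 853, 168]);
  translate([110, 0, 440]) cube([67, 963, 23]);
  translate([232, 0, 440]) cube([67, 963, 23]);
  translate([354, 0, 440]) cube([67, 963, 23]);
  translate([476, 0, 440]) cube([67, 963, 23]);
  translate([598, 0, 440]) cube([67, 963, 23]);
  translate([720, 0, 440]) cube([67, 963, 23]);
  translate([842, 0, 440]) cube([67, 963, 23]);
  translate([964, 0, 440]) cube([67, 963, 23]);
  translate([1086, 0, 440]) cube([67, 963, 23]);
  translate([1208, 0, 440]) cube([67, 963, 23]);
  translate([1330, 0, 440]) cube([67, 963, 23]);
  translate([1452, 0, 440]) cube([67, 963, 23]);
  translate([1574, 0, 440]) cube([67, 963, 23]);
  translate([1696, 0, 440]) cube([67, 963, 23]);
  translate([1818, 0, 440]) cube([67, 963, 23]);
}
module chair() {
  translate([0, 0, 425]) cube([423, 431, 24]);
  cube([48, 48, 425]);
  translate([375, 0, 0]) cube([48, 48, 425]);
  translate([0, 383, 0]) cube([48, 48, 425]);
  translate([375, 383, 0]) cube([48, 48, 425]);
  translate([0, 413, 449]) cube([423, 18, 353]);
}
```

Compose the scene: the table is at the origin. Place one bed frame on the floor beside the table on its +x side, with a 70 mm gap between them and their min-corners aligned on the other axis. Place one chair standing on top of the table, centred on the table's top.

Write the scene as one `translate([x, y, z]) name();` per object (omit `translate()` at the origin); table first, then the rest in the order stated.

table();
translate([855, 0, 0]) bed_frame();
translate([181, 170, 734]) chair();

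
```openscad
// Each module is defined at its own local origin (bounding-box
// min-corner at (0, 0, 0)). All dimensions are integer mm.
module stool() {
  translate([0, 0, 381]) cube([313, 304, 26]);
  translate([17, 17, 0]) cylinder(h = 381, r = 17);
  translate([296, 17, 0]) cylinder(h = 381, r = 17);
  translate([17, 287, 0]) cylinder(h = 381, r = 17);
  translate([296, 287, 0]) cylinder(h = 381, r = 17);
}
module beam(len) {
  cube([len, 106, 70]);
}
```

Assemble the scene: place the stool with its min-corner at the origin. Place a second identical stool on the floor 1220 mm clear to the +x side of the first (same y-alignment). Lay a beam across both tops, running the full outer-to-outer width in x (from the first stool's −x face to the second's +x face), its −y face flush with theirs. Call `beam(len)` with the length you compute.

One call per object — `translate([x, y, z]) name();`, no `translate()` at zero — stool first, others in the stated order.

stool();
translate([1533, 0, 0]) stool();
translate([0, 0, 407]) beam(1846);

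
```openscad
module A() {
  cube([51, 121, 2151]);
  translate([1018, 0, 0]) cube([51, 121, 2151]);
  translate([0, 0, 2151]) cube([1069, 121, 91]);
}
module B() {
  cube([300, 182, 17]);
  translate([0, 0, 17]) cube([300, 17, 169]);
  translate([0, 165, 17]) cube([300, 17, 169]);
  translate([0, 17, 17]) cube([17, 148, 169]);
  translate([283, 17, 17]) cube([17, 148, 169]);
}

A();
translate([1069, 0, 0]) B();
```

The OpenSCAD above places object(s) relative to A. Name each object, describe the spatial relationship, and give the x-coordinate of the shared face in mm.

A is a door frame. B is an open box. The open box is against the door frame's +x side, with their −y faces flush. The x-coordinate of the shared face is 1069 mm.

The door frame's +x face and the open box's −x face are both at x = 1069 mm.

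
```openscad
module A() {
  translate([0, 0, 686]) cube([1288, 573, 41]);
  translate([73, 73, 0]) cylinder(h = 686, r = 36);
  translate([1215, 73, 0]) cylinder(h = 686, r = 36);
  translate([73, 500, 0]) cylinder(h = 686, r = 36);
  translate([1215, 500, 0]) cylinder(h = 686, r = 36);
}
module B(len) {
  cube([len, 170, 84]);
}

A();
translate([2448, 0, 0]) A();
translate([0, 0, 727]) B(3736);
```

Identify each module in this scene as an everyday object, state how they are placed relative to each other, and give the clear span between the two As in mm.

A is a table. B is a beam. A beam spans the tops of two tables. The clear span between the two tables is 1160 mm.

Second table starts at x = 2448; first ends at x = 1288; clear span = 2448 − 1288 = 1160 mm.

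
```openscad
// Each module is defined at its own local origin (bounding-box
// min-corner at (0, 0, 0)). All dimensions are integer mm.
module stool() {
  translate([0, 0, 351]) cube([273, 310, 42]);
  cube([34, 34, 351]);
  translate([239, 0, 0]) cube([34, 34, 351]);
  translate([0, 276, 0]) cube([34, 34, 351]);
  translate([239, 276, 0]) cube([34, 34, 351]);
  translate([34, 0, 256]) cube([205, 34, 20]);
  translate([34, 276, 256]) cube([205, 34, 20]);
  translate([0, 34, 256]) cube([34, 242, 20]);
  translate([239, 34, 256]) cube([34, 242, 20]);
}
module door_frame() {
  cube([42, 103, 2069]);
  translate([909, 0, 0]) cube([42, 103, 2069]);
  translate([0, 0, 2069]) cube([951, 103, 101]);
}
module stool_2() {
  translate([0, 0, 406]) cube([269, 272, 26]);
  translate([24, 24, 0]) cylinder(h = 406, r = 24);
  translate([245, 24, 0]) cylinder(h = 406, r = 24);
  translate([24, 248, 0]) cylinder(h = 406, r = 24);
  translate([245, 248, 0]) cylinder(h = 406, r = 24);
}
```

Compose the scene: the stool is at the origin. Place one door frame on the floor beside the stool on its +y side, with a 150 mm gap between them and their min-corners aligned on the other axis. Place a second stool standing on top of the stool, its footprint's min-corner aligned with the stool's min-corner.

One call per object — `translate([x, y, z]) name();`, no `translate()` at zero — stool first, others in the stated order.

stool();
translate([0, 460, 0]) door_frame();
translate([0, 0, 393]) stool_2();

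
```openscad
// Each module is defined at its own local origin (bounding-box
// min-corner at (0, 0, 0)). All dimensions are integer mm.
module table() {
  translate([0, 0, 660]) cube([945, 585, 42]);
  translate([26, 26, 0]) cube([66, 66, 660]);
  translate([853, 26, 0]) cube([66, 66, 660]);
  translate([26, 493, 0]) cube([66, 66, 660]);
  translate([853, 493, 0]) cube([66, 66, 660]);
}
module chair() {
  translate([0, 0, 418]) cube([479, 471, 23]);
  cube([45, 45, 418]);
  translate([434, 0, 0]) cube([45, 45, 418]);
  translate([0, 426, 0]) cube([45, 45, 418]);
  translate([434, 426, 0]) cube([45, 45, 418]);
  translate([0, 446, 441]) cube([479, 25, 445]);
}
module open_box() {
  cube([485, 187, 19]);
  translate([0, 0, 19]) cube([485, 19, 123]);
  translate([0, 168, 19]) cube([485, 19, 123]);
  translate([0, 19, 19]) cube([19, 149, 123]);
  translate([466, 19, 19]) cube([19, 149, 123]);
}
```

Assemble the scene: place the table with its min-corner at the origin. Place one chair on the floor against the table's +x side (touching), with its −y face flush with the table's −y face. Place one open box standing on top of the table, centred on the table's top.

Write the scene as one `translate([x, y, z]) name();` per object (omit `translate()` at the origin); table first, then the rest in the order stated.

table();
translate([945, 0, 0]) chair();
translate([230, 199, 702]) open_box();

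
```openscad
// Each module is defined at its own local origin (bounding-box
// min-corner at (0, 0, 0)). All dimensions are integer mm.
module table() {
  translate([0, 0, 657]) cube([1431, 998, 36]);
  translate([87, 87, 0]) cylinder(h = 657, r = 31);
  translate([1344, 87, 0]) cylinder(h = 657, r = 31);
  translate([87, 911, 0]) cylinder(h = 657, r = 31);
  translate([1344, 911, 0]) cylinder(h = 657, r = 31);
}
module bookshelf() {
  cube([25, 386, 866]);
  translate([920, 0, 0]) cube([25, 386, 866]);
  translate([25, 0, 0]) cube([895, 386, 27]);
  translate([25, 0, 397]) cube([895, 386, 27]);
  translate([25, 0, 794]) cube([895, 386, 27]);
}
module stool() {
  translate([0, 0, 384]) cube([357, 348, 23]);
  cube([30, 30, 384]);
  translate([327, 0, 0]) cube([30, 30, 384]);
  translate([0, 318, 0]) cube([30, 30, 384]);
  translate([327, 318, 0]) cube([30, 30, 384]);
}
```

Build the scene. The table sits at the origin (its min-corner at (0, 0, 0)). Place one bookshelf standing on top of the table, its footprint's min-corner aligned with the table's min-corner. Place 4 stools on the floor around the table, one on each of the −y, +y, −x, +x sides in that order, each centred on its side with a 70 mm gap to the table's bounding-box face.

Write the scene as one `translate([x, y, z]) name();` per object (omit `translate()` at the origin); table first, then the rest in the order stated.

table();
translate([0, 0, 693]) bookshelf();
translate([537, -418, 0]) stool();
translate([537, 1068, 0]) stool();
translate([-427, 325, 0]) stool();
translate([1501, 325, 0]) stool();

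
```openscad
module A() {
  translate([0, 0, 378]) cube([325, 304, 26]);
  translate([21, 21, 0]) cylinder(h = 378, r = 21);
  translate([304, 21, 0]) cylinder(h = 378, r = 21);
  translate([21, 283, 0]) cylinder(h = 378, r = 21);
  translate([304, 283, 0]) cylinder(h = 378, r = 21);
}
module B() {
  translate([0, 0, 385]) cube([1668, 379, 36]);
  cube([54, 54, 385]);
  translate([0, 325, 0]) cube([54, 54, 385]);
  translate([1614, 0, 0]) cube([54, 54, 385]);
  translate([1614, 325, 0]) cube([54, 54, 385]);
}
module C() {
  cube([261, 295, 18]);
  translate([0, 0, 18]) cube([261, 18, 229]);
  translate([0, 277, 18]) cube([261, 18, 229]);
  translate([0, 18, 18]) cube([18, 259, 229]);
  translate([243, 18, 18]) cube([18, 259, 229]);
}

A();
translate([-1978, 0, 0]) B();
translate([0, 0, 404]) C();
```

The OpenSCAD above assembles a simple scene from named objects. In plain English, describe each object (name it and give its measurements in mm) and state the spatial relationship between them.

A is a four-legged stool. The seat is 325×304 mm, 26 mm thick, top at z = 404 mm. It stands on four round legs, each 42 mm in diameter, from z = 0 to the seat underside, each leg's axis is inset half a diameter from the nearest pair of seat edges (so the leg's bounding box is flush with the corner).

B is a bench: a 1668×379 mm seat slab, 36 mm thick, top at z = 421 mm, on four 54×54 mm square legs flush with the seat corners and standing on z = 0.

C is an open-topped rectangular box: outside dimensions 261×295×247 mm, with a uniform wall and base thickness of 18 mm. The base is a full 261×295 slab on the floor; four walls sit on top of the base. The front and back walls (the −y and +y sides) span the full width; the two side walls fit between them.

The bench is on the floor beside the stool on its −x side. The open box is on top of the stool.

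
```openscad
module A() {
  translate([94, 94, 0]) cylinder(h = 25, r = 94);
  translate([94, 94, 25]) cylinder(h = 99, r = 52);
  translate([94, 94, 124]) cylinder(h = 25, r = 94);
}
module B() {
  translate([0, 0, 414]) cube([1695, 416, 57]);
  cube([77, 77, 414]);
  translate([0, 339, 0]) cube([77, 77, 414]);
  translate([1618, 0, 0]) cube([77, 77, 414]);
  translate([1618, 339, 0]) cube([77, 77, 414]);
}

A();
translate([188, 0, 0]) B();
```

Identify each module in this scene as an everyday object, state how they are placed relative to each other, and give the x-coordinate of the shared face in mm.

A is a spool. B is a bench. The bench is against the spool's +x side, with their −y faces flush. The x-coordinate of the shared face is 188 mm.

The spool's +x face and the bench's −x face are both at x = 188 mm.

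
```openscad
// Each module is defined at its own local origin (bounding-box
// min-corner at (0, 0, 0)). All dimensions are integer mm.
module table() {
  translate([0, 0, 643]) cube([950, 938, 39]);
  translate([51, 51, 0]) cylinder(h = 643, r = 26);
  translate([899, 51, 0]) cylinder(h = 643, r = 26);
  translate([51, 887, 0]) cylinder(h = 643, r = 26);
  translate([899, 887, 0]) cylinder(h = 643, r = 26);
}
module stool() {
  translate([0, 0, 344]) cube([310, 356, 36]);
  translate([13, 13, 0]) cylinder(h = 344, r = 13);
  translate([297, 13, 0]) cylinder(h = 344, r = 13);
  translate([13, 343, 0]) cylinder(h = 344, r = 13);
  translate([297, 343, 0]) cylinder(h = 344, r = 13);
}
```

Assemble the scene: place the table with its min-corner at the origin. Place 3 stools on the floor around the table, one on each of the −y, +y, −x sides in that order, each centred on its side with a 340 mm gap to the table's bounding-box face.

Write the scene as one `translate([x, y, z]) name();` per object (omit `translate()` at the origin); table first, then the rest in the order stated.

table();
translate([320, -696, 0]) stool();
translate([320, 1278, 0]) stool();
translate([-650, 291, 0]) stool();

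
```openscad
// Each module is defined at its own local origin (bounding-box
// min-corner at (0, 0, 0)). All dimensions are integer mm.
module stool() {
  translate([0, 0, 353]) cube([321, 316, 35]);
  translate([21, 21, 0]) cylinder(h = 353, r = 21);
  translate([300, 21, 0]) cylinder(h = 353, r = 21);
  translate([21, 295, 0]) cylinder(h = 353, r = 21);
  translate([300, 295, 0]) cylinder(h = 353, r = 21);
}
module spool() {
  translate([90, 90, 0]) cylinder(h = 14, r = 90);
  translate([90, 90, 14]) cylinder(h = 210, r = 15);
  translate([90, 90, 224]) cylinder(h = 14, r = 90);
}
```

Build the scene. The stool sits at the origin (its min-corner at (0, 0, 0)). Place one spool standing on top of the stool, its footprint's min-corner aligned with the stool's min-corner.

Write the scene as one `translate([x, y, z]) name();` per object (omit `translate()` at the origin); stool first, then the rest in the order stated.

stool();
translate([0, 0, 388]) spool();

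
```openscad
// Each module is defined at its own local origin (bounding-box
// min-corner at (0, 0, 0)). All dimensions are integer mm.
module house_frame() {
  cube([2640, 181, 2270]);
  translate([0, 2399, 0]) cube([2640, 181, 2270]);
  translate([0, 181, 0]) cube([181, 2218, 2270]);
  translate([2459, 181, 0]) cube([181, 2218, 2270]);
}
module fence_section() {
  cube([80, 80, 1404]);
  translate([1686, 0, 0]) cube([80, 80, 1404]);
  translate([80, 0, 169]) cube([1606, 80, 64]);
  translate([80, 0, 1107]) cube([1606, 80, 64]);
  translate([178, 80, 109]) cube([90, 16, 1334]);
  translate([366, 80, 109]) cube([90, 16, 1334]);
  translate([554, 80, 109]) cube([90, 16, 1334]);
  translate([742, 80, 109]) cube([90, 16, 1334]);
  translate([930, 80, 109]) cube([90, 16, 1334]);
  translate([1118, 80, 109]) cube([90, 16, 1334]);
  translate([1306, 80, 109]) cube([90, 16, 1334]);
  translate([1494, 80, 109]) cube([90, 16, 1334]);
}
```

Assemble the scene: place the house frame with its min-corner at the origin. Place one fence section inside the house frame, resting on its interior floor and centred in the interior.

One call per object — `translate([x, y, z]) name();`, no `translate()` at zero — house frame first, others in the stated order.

house_frame();
translate([437, 1242, 0]) fence_section();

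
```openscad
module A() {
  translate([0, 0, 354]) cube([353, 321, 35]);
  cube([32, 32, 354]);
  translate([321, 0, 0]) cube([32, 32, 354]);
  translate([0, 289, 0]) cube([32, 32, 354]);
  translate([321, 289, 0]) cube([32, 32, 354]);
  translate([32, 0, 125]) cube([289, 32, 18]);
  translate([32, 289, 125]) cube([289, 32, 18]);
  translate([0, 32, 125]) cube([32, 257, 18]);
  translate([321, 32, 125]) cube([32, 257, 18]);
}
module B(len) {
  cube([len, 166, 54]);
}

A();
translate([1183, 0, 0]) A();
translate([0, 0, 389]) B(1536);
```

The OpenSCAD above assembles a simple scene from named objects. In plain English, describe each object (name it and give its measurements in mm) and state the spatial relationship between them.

A is a four-legged stool. The seat is a 353×321×35 mm slab whose top surface is at z = 389 mm; four square legs, each 32×32 mm in cross-section, run from the floor (z = 0) to the underside of the seat, each flush with a corner of the seat. Four stretchers, 32 mm wide and 18 mm tall, connect adjacent legs with their undersides at z = 125 mm, each running between the inner faces of the legs it joins and aligned with the legs' outer faces on the other axis.

B is a rectangular beam 1536 mm long (x), 166 mm deep (y), 54 mm thick (z).

The beam spans the tops of two stools placed 830 mm apart, resting at z = 389 mm.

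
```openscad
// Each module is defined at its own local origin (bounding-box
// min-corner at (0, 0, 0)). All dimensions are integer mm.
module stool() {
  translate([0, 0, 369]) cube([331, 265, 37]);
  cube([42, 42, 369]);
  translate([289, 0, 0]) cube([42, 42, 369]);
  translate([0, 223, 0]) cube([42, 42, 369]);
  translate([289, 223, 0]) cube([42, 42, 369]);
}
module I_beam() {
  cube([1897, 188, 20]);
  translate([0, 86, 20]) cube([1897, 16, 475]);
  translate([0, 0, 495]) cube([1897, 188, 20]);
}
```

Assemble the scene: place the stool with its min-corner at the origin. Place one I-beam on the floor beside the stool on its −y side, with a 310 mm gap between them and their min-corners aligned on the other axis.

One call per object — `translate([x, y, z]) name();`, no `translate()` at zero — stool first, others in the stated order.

stool();
translate([0, -498, 0]) I_beam();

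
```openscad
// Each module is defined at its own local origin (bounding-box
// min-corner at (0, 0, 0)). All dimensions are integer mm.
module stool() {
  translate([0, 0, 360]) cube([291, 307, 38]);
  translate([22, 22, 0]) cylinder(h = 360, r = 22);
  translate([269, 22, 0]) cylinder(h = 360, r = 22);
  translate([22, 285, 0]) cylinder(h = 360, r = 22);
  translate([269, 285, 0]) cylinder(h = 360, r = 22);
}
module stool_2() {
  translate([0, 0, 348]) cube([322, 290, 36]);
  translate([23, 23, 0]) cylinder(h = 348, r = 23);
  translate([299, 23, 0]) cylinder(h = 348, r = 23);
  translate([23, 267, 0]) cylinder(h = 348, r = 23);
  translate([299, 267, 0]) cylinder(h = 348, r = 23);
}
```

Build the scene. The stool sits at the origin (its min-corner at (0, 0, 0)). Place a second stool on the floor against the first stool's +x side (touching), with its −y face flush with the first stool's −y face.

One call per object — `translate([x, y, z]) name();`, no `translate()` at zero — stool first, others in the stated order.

stool();
translate([291, 0, 0]) stool_2();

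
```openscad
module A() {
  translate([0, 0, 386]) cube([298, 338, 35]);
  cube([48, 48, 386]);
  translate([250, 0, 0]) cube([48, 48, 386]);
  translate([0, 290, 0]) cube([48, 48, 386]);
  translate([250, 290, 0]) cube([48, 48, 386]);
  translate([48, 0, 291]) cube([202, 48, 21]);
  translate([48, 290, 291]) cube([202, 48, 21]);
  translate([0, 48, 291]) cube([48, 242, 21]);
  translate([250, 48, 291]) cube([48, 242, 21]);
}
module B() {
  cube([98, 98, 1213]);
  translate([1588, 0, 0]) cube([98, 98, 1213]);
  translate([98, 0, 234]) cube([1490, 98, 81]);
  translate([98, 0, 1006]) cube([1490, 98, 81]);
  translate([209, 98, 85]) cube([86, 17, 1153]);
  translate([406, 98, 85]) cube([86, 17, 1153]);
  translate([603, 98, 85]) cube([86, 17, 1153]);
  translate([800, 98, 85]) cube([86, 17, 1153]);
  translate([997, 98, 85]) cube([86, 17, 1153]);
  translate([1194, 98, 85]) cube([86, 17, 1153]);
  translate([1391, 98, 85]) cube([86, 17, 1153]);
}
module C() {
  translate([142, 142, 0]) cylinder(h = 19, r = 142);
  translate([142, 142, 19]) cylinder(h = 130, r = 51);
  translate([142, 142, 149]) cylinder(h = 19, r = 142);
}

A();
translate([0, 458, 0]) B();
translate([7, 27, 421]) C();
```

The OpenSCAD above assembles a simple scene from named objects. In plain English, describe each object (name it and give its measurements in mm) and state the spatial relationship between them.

A is a four-legged stool. The seat is a 298×338×35 mm slab whose top surface is at z = 421 mm; four square legs, each 48×48 mm in cross-section, run from the floor (z = 0) to the underside of the seat, each flush with a corner of the seat. Four stretchers, 48 mm wide and 21 mm tall, connect adjacent legs with their undersides at z = 291 mm, each running between the inner faces of the legs it joins and aligned with the legs' outer faces on the other axis.

B is a fence section. Two 98×98 mm posts, 1213 mm tall, stand on the floor with a clear span of 1490 mm between their inner faces. Two horizontal rails of 98×81 mm section span the gap between the posts with their undersides at z = 234 mm and z = 1006 mm, flush with the posts' −y face. 7 pickets, each 86 mm wide, 17 mm thick and 1153 mm tall, are fixed to the +y face of the rails with their bottoms at z = 85 mm, evenly spaced across the span with equal gaps (rounded down to the nearest mm) at the −x end and between each pair — any rounding remainder accumulates at the +x end.

C is a spool: two coaxial disc flanges of radius 142 mm and thickness 19 mm, joined by a core cylinder of radius 51 mm and height 130 mm. The lower flange rests on z = 0 and the three cylinders share a vertical axis.

The fence section is on the floor beside the stool on its +y side. The spool is on top of the stool, centred.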